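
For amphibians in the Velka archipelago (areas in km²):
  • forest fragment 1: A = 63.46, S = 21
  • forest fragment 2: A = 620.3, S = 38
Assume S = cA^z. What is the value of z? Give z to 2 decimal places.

0.26

Taking logs: ln S = ln c + z ln A, so z = (ln S₂ − ln S₁)/(ln A₂ − ln A₁).
z = ln(38/21) / ln(620.3/63.46) = ln(1.81) / ln(9.775) = 0.5931 / 2.2798 = 0.2601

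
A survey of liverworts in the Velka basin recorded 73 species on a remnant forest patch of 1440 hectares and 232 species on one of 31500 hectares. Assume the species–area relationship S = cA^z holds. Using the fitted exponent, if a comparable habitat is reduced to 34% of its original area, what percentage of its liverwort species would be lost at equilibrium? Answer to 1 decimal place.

z = ln(232/73) / ln(31500/1440) = 1.1563 / 3.0853 = 0.3748
S_new/S_old = (A_new/A_old)^z = 0.34^0.3748 = exp(0.3748 × -1.0788) = 0.6674
Fraction lost = 1 − 0.6674 = 0.3326

33.3%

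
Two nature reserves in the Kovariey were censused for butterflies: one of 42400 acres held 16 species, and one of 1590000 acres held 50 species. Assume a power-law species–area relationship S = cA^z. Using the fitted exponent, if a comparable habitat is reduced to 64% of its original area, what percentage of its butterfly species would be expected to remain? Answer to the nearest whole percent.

87%

z = ln(50/16) / ln(1590000/42400) = 1.1394 / 3.6243 = 0.3144
S_new/S_old = (A_new/A_old)^z = 0.64^0.3144 = exp(0.3144 × -0.4463) = 0.8691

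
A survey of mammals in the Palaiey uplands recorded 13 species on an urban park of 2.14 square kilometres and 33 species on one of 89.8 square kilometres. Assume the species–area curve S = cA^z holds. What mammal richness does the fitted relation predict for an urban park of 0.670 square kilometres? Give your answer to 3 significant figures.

z = ln(33/13) / ln(89.8/2.14) = 0.9316 / 3.7368 = 0.2493
c = 13 / 2.14^0.2493 = 13 / 1.209 = 10.75
S₃ = 10.75 × 0.67^0.2493 = 10.75 × 0.905 ≈ 9.732

9.73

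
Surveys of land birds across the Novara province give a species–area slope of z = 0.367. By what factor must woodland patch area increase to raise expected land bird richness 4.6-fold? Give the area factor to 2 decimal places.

63.96

(A₂/A₁)^0.367 = 4.6, so A₂/A₁ = 4.6^(1/0.367) = 4.6^2.725
ln(A₂/A₁) = ln 4.6 / 0.367 = 1.5261 / 0.367 = 4.1582
A₂/A₁ = e^4.1582 ≈ 63.96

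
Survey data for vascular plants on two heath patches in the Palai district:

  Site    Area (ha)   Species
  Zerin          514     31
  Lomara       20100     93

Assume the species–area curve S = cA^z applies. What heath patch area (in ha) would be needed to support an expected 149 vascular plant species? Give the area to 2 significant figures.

z = ln(93/31) / ln(20100/514) = 1.0986 / 3.6663 = 0.2997
c = 31 / 514^0.2997 = 31 / 6.492 = 4.775
A = (149/4.775)^(1/0.2997) ⇒ ln A = ln(31.2)/0.2997 = 11.4814
A = e^11.4814 ≈ 96900 ha

97000 ha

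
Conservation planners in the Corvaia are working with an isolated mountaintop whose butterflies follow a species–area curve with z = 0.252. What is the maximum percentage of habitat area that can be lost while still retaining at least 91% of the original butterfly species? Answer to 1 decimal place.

31.2%

Need (A_new/A_old)^0.252 = 0.91, so A_new/A_old = 0.91^(1/0.252) = 0.91^3.968
ln(A_new/A_old) = ln 0.91 / 0.252 = -0.0943 / 0.252 = -0.3742
A_new/A_old = e^-0.3742 ≈ 0.6878
Fraction that can be lost = 1 − 0.6878 = 0.3122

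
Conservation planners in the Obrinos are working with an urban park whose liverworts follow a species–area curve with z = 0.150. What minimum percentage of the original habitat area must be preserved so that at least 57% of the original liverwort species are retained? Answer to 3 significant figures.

2.36%

Need (A_new/A_old)^0.15 = 0.57, so A_new/A_old = 0.57^(1/0.15) = 0.57^6.667
ln(A_new/A_old) = ln 0.57 / 0.15 = -0.5621 / 0.15 = -3.7475
A_new/A_old = e^-3.7475 ≈ 0.02358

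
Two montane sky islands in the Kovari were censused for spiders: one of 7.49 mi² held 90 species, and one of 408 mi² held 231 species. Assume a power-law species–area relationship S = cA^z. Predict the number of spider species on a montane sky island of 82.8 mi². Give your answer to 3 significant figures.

z = ln(231/90) / ln(408/7.49) = 0.9426 / 3.9977 = 0.2358
c = 90 / 7.49^0.2358 = 90 / 1.608 = 55.98
S₃ = 55.98 × 82.8^0.2358 = 55.98 × 2.833 ≈ 158.6

159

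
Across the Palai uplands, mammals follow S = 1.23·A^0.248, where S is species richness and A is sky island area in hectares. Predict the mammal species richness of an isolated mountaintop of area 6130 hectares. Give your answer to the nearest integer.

S = 1.23 × 6130^0.248
ln S = ln 1.23 + 0.248 × ln 6130 = 0.2070 + 0.248 × 8.7210 = 2.3698
S = e^2.3698 ≈ 10.7

11 species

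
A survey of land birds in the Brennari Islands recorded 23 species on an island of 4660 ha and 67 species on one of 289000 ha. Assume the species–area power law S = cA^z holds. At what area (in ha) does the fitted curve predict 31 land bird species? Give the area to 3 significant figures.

z = ln(67/23) / ln(289000/4660) = 1.0692 / 4.1274 = 0.2590
c = 23 / 4660^0.2590 = 23 / 8.918 = 2.579
A = (31/2.579)^(1/0.2590) ⇒ ln A = ln(12.02)/0.2590 = 9.5990
A = e^9.5990 ≈ 14751 ha

14800 ha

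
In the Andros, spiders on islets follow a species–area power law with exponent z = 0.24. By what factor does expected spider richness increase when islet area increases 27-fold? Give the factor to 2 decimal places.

S₂/S₁ = (A₂/A₁)^z = 27^0.24
ln(S₂/S₁) = 0.24 × ln 27 = 0.24 × 3.2958 = 0.7910
S₂/S₁ = e^0.7910 ≈ 2.206

2.21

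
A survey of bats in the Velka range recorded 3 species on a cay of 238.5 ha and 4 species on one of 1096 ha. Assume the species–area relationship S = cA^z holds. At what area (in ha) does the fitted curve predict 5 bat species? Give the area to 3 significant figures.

3580 ha

z = ln(4/3) / ln(1096/238.5) = 0.2877 / 1.5251 = 0.1886
c = 3 / 238.5^0.1886 = 3 / 2.809 = 1.068
A = (5/1.068)^(1/0.1886) ⇒ ln A = ln(4.681)/0.1886 = 8.1823
A = e^8.1823 ≈ 3577 ha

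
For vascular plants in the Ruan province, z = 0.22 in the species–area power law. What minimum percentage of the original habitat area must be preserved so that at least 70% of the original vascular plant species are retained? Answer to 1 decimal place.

Need (A_new/A_old)^0.22 = 0.7, so A_new/A_old = 0.7^(1/0.22) = 0.7^4.545
ln(A_new/A_old) = ln 0.7 / 0.22 = -0.3567 / 0.22 = -1.6212
A_new/A_old = e^-1.6212 ≈ 0.1977

19.8%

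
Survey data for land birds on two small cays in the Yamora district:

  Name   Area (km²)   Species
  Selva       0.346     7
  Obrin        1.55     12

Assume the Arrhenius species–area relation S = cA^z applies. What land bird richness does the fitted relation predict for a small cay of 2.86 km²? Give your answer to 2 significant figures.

15

z = ln(12/7) / ln(1.55/0.346) = 0.5390 / 1.4996 = 0.3594
c = 7 / 0.346^0.3594 = 7 / 0.6829 = 10.25
S₃ = 10.25 × 2.86^0.3594 = 10.25 × 1.459 ≈ 14.96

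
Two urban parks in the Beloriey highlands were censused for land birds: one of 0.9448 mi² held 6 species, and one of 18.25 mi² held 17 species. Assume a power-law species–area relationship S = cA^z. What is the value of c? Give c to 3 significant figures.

6.12

z = ln(S₂/S₁) / ln(A₂/A₁) = ln(17/6) / ln(18.25/0.9448) = 1.0415 / 2.9609 = 0.3517
c = S₁ / A₁^z = 6 / 0.9448^0.3517 = 6 / 0.9802 = 6.121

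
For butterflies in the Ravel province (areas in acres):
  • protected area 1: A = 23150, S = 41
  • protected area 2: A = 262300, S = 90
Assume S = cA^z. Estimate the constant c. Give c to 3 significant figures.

z = ln(S₂/S₁) / ln(A₂/A₁) = ln(90/41) / ln(262300/23150) = 0.7862 / 2.4275 = 0.3239
c = S₁ / A₁^z = 41 / 23150^0.3239 = 41 / 25.92 = 1.582

1.58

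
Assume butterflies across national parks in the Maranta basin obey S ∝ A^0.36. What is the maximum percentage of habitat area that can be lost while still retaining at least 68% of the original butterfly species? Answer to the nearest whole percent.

Need (A_new/A_old)^0.36 = 0.68, so A_new/A_old = 0.68^(1/0.36) = 0.68^2.778
ln(A_new/A_old) = ln 0.68 / 0.36 = -0.3857 / 0.36 = -1.0713
A_new/A_old = e^-1.0713 ≈ 0.3426
Fraction that can be lost = 1 − 0.3426 = 0.6574

66%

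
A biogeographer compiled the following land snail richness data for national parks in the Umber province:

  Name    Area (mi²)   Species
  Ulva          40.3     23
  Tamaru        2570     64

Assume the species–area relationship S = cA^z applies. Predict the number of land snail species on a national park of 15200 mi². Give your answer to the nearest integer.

z = ln(64/23) / ln(2570/40.3) = 1.0234 / 4.1553 = 0.2463
c = 23 / 40.3^0.2463 = 23 / 2.485 = 9.255
S₃ = 9.255 × 15200^0.2463 = 9.255 × 10.71 ≈ 99.15

99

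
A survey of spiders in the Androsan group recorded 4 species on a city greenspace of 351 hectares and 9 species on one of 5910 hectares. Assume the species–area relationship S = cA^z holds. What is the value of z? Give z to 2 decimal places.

0.29

Taking logs: ln S = ln c + z ln A, so z = (ln S₂ − ln S₁)/(ln A₂ − ln A₁).
z = ln(9/4) / ln(5910/351) = ln(2.25) / ln(16.84) = 0.8109 / 2.8236 = 0.2872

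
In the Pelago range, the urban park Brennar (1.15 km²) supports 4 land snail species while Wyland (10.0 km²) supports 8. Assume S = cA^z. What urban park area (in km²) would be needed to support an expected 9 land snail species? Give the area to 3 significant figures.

z = ln(8/4) / ln(10/1.15) = 0.6931 / 2.1628 = 0.3205
c = 4 / 1.15^0.3205 = 4 / 1.046 = 3.825
A = (9/3.825)^(1/0.3205) ⇒ ln A = ln(2.353)/0.3205 = 2.6701
A = e^2.6701 ≈ 14.44 km²

14.4 km²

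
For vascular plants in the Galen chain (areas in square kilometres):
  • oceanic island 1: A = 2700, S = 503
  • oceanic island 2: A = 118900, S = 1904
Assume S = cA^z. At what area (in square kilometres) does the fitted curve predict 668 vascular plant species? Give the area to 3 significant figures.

z = ln(1904/503) / ln(118900/2700) = 1.3311 / 3.7850 = 0.3517
c = 503 / 2700^0.3517 = 503 / 16.1 = 31.25
A = (668/31.25)^(1/0.3517) ⇒ ln A = ln(21.38)/0.3517 = 8.7077
A = e^8.7077 ≈ 6049 square kilometres

6050 square kilometres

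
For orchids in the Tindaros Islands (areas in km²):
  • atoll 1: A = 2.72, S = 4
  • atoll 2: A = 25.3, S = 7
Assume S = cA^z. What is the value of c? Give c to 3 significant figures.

z = ln(S₂/S₁) / ln(A₂/A₁) = ln(7/4) / ln(25.3/2.72) = 0.5596 / 2.2302 = 0.2509
c = S₁ / A₁^z = 4 / 2.72^0.2509 = 4 / 1.285 = 3.112

3.11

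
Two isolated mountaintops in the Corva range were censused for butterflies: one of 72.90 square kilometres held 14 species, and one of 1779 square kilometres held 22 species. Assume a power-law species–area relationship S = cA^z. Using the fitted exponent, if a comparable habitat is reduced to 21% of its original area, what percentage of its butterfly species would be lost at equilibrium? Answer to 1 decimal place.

19.8%

z = ln(22/14) / ln(1779/72.9) = 0.4520 / 3.1947 = 0.1415
S_new/S_old = (A_new/A_old)^z = 0.21^0.1415 = exp(0.1415 × -1.5606) = 0.8019
Fraction lost = 1 − 0.8019 = 0.1981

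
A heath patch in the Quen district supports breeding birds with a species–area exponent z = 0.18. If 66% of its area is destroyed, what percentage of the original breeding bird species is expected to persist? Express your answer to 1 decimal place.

S_new/S_old = (A_new/A_old)^z = 0.34^0.18
= exp(0.18 × ln 0.34) = exp(0.18 × -1.0788) = exp(-0.1942) ≈ 0.8235

82.4%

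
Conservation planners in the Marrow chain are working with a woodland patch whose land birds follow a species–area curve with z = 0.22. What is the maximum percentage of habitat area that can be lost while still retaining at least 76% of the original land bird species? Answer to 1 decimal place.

Need (A_new/A_old)^0.22 = 0.76, so A_new/A_old = 0.76^(1/0.22) = 0.76^4.545
ln(A_new/A_old) = ln 0.76 / 0.22 = -0.2744 / 0.22 = -1.2474
A_new/A_old = e^-1.2474 ≈ 0.2872
Fraction that can be lost = 1 − 0.2872 = 0.7128

71.3%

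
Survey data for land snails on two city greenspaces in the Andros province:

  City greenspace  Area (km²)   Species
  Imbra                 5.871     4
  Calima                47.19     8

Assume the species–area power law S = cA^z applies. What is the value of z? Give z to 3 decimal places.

Taking logs: ln S = ln c + z ln A, so z = (ln S₂ − ln S₁)/(ln A₂ − ln A₁).
z = ln(8/4) / ln(47.19/5.871) = ln(2) / ln(8.038) = 0.6931 / 2.0842 = 0.3326

0.333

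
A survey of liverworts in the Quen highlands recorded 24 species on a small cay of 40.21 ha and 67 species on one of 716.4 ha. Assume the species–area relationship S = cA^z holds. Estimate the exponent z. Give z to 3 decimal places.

0.356

Taking logs: ln S = ln c + z ln A, so z = (ln S₂ − ln S₁)/(ln A₂ − ln A₁).
z = ln(67/24) / ln(716.4/40.21) = ln(2.792) / ln(17.82) = 1.0266 / 2.8801 = 0.3565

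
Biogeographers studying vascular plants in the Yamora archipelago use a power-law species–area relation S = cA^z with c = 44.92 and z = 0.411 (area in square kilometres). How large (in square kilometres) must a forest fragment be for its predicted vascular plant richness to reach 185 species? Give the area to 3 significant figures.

185 = 44.92 × A^0.411  ⇒  A^0.411 = 185/44.92 = 4.118
ln A = ln(4.118) / 0.411 = 1.4155 / 0.411 = 3.4440
A = e^3.4440 ≈ 31.31 square kilometres

31.3 square kilometres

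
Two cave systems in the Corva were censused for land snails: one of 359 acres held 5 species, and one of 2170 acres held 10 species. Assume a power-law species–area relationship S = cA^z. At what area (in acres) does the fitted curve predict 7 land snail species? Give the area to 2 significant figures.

z = ln(10/5) / ln(2170/359) = 0.6931 / 1.7992 = 0.3853
c = 5 / 359^0.3853 = 5 / 9.647 = 0.5183
A = (7/0.5183)^(1/0.3853) ⇒ ln A = ln(13.51)/0.3853 = 6.7567
A = e^6.7567 ≈ 859.8 acres

860 acres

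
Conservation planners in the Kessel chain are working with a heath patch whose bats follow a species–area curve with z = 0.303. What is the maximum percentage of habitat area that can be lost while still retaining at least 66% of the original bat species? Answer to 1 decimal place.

74.6%

Need (A_new/A_old)^0.303 = 0.66, so A_new/A_old = 0.66^(1/0.303) = 0.66^3.3
ln(A_new/A_old) = ln 0.66 / 0.303 = -0.4155 / 0.303 = -1.3713
A_new/A_old = e^-1.3713 ≈ 0.2538
Fraction that can be lost = 1 − 0.2538 = 0.7462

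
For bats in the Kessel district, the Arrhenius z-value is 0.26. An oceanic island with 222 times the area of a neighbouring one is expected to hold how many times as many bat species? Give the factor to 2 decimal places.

S₂/S₁ = (A₂/A₁)^z = 222^0.26
ln(S₂/S₁) = 0.26 × ln 222 = 0.26 × 5.4027 = 1.4047
S₂/S₁ = e^1.4047 ≈ 4.074

4.07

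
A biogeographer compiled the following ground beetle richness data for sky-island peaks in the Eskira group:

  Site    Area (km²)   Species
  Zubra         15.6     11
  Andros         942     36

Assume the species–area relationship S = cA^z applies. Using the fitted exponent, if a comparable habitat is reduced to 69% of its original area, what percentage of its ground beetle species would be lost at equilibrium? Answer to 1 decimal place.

10.2%

z = ln(36/11) / ln(942/15.6) = 1.1856 / 4.1007 = 0.2891
S_new/S_old = (A_new/A_old)^z = 0.69^0.2891 = exp(0.2891 × -0.3711) = 0.8983
Fraction lost = 1 − 0.8983 = 0.1017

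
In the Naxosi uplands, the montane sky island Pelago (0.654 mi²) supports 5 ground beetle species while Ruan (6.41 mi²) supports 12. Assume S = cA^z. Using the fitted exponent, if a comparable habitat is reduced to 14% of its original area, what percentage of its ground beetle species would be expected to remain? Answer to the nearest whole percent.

z = ln(12/5) / ln(6.41/0.654) = 0.8755 / 2.2825 = 0.3836
S_new/S_old = (A_new/A_old)^z = 0.14^0.3836 = exp(0.3836 × -1.9661) = 0.4704

47%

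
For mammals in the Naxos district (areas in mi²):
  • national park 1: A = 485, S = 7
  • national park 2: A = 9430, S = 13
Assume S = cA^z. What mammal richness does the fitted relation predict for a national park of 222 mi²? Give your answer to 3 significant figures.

z = ln(13/7) / ln(9430/485) = 0.6190 / 2.9675 = 0.2086
c = 7 / 485^0.2086 = 7 / 3.633 = 1.927
S₃ = 1.927 × 222^0.2086 = 1.927 × 3.086 ≈ 5.947

5.95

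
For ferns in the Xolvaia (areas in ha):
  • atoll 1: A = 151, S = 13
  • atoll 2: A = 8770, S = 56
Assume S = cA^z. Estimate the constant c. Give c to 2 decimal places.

z = ln(S₂/S₁) / ln(A₂/A₁) = ln(56/13) / ln(8770/151) = 1.4604 / 4.0618 = 0.3595
c = S₁ / A₁^z = 13 / 151^0.3595 = 13 / 6.074 = 2.14

2.14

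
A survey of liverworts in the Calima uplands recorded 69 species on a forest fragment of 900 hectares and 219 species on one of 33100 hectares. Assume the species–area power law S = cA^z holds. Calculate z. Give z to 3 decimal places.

Taking logs: ln S = ln c + z ln A, so z = (ln S₂ − ln S₁)/(ln A₂ − ln A₁).
z = ln(219/69) / ln(33100/900) = ln(3.174) / ln(36.78) = 1.1550 / 3.6049 = 0.3204

0.320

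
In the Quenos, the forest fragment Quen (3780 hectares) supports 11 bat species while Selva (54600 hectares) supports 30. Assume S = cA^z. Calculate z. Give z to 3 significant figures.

0.376

Taking logs: ln S = ln c + z ln A, so z = (ln S₂ − ln S₁)/(ln A₂ − ln A₁).
z = ln(30/11) / ln(54600/3780) = ln(2.727) / ln(14.44) = 1.0033 / 2.6703 = 0.3757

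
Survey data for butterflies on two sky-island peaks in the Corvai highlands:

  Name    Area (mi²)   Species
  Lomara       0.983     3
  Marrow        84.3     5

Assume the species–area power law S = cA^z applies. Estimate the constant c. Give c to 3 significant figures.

3.01

z = ln(S₂/S₁) / ln(A₂/A₁) = ln(5/3) / ln(84.3/0.983) = 0.5108 / 4.4515 = 0.1148
c = S₁ / A₁^z = 3 / 0.983^0.1148 = 3 / 0.998 = 3.006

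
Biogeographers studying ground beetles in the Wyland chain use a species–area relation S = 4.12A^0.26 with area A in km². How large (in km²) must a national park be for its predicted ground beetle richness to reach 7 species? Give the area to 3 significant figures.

7 = 4.12 × A^0.26  ⇒  A^0.26 = 7/4.12 = 1.699
ln A = ln(1.699) / 0.26 = 0.5301 / 0.26 = 2.0387
A = e^2.0387 ≈ 7.68 km²

7.68 km²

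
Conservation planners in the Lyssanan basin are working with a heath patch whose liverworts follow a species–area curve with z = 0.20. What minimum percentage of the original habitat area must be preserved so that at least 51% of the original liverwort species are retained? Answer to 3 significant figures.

Need (A_new/A_old)^0.2 = 0.51, so A_new/A_old = 0.51^(1/0.2) = 0.51^5
ln(A_new/A_old) = ln 0.51 / 0.2 = -0.6733 / 0.2 = -3.3667
A_new/A_old = e^-3.3667 ≈ 0.0345

3.45%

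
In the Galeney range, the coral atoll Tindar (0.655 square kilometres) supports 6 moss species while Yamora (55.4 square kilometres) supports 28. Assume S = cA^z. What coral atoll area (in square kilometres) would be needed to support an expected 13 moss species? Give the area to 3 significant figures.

z = ln(28/6) / ln(55.4/0.655) = 1.5404 / 4.4377 = 0.3471
c = 6 / 0.655^0.3471 = 6 / 0.8634 = 6.949
A = (13/6.949)^(1/0.3471) ⇒ ln A = ln(1.871)/0.3471 = 1.8043
A = e^1.8043 ≈ 6.076 square kilometres

6.08 square kilometres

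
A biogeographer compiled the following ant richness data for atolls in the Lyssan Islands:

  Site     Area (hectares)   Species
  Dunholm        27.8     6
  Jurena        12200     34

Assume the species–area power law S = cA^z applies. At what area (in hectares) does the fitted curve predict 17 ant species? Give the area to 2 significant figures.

1100 hectares

z = ln(34/6) / ln(12200/27.8) = 1.7346 / 6.0842 = 0.2851
c = 6 / 27.8^0.2851 = 6 / 2.58 = 2.325
A = (17/2.325)^(1/0.2851) ⇒ ln A = ln(7.311)/0.2851 = 6.9780
A = e^6.9780 ≈ 1073 hectares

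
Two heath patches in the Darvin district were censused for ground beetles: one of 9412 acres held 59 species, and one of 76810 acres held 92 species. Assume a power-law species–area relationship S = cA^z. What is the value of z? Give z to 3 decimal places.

Taking logs: ln S = ln c + z ln A, so z = (ln S₂ − ln S₁)/(ln A₂ − ln A₁).
z = ln(92/59) / ln(76810/9412) = ln(1.559) / ln(8.161) = 0.4443 / 2.0993 = 0.2116

0.212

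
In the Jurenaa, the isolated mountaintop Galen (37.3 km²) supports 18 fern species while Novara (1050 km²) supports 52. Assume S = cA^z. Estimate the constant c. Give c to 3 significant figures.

5.70

z = ln(S₂/S₁) / ln(A₂/A₁) = ln(52/18) / ln(1050/37.3) = 1.0609 / 3.3376 = 0.3179
c = S₁ / A₁^z = 18 / 37.3^0.3179 = 18 / 3.159 = 5.698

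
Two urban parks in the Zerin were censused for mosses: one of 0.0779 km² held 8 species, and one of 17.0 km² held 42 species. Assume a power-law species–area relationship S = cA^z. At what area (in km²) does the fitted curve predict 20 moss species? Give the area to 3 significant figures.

1.53 km²

z = ln(42/8) / ln(17/0.0779) = 1.6582 / 5.3855 = 0.3079
c = 8 / 0.0779^0.3079 = 8 / 0.4557 = 17.55
A = (20/17.55)^(1/0.3079) ⇒ ln A = ln(1.139)/0.3079 = 0.4236
A = e^0.4236 ≈ 1.527 km²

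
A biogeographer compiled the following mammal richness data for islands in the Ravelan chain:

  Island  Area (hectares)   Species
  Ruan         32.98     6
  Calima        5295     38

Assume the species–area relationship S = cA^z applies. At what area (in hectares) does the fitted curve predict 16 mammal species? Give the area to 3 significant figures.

z = ln(38/6) / ln(5295/32.98) = 1.8458 / 5.0786 = 0.3635
c = 6 / 32.98^0.3635 = 6 / 3.563 = 1.684
A = (16/1.684)^(1/0.3635) ⇒ ln A = ln(9.501)/0.3635 = 6.1946
A = e^6.1946 ≈ 490.1 hectares

490 hectares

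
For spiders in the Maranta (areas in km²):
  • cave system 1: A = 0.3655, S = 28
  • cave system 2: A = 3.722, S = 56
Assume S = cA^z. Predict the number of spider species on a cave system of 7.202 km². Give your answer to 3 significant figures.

68.2

z = ln(56/28) / ln(3.722/0.3655) = 0.6931 / 2.3208 = 0.2987
c = 28 / 0.3655^0.2987 = 28 / 0.7404 = 37.82
S₃ = 37.82 × 7.202^0.2987 = 37.82 × 1.803 ≈ 68.2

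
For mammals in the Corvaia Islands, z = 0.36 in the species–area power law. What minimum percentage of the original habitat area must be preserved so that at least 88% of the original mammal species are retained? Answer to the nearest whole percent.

Need (A_new/A_old)^0.36 = 0.88, so A_new/A_old = 0.88^(1/0.36) = 0.88^2.778
ln(A_new/A_old) = ln 0.88 / 0.36 = -0.1278 / 0.36 = -0.3551
A_new/A_old = e^-0.3551 ≈ 0.7011

70%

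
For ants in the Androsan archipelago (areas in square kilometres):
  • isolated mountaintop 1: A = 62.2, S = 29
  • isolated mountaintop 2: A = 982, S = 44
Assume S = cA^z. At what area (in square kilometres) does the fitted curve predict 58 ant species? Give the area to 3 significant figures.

z = ln(44/29) / ln(982/62.2) = 0.4169 / 2.7592 = 0.1511
c = 29 / 62.2^0.1511 = 29 / 1.866 = 15.54
A = (58/15.54)^(1/0.1511) ⇒ ln A = ln(3.733)/0.1511 = 8.7180
A = e^8.7180 ≈ 6112 square kilometres

6110 square kilometres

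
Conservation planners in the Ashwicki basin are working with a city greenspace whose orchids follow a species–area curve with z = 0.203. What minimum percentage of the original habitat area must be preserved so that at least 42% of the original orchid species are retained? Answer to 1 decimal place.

Need (A_new/A_old)^0.203 = 0.42, so A_new/A_old = 0.42^(1/0.203) = 0.42^4.926
ln(A_new/A_old) = ln 0.42 / 0.203 = -0.8675 / 0.203 = -4.2734
A_new/A_old = e^-4.2734 ≈ 0.01393

1.4%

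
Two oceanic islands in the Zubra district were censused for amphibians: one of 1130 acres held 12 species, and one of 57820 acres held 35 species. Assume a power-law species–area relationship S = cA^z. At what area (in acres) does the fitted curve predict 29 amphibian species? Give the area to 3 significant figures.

29000 acres

z = ln(35/12) / ln(57820/1130) = 1.0704 / 3.9351 = 0.2720
c = 12 / 1130^0.2720 = 12 / 6.769 = 1.773
A = (29/1.773)^(1/0.2720) ⇒ ln A = ln(16.36)/0.2720 = 10.2738
A = e^10.2738 ≈ 28963 acres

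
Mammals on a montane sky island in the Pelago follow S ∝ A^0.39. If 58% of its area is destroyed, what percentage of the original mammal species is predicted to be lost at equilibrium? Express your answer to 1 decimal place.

S_new/S_old = (A_new/A_old)^z = 0.42^0.39
= exp(0.39 × ln 0.42) = exp(0.39 × -0.8675) = exp(-0.3383) ≈ 0.713
Fraction lost = 1 − 0.713 = 0.287

28.7%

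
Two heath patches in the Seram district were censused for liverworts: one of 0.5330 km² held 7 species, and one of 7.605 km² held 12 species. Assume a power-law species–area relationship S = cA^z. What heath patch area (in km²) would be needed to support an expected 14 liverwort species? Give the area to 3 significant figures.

z = ln(12/7) / ln(7.605/0.533) = 0.5390 / 2.6580 = 0.2028
c = 7 / 0.533^0.2028 = 7 / 0.8802 = 7.953
A = (14/7.953)^(1/0.2028) ⇒ ln A = ln(1.76)/0.2028 = 2.7890
A = e^2.7890 ≈ 16.26 km²

16.3 km²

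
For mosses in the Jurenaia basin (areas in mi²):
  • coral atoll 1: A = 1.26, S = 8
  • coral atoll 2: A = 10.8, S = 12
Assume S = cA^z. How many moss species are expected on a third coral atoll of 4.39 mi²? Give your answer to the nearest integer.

z = ln(12/8) / ln(10.8/1.26) = 0.4055 / 2.1484 = 0.1887
c = 8 / 1.26^0.1887 = 8 / 1.045 = 7.659
S₃ = 7.659 × 4.39^0.1887 = 7.659 × 1.322 ≈ 10.13

10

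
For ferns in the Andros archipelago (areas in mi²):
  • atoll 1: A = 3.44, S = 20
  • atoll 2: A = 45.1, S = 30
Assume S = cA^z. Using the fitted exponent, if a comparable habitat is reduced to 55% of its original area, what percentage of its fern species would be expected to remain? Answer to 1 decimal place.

91.0%

z = ln(30/20) / ln(45.1/3.44) = 0.4055 / 2.5734 = 0.1576
S_new/S_old = (A_new/A_old)^z = 0.55^0.1576 = exp(0.1576 × -0.5978) = 0.9101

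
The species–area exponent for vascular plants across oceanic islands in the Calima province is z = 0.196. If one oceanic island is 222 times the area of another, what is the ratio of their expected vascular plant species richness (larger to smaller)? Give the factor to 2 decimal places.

2.88

S₂/S₁ = (A₂/A₁)^z = 222^0.196
ln(S₂/S₁) = 0.196 × ln 222 = 0.196 × 5.4027 = 1.0589
S₂/S₁ = e^1.0589 ≈ 2.883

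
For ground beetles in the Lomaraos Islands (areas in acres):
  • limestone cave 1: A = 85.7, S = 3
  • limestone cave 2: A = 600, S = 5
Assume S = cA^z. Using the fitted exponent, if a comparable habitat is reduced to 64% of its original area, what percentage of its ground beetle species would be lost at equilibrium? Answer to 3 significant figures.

11.1%

z = ln(5/3) / ln(600/85.7) = 0.5108 / 1.9461 = 0.2625
S_new/S_old = (A_new/A_old)^z = 0.64^0.2625 = exp(0.2625 × -0.4463) = 0.8895
Fraction lost = 1 − 0.8895 = 0.1105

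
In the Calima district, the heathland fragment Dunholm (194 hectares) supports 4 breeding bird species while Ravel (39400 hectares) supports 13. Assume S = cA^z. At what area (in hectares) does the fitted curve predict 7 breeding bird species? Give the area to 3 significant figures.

2420 hectares

z = ln(13/4) / ln(39400/194) = 1.1787 / 5.3137 = 0.2218
c = 4 / 194^0.2218 = 4 / 3.217 = 1.243
A = (7/1.243)^(1/0.2218) ⇒ ln A = ln(5.63)/0.2218 = 7.7907
A = e^7.7907 ≈ 2418 hectares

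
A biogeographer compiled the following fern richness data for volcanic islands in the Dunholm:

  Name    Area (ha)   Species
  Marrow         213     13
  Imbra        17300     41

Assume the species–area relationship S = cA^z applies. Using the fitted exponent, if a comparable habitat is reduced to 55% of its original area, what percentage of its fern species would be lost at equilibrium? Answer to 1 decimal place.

z = ln(41/13) / ln(17300/213) = 1.1486 / 4.3972 = 0.2612
S_new/S_old = (A_new/A_old)^z = 0.55^0.2612 = exp(0.2612 × -0.5978) = 0.8554
Fraction lost = 1 − 0.8554 = 0.1446

14.5%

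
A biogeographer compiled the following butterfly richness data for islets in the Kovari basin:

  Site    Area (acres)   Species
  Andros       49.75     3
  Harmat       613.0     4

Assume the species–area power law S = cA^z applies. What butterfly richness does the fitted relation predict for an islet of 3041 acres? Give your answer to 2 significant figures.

z = ln(4/3) / ln(613/49.75) = 0.2877 / 2.5114 = 0.1146
c = 3 / 49.75^0.1146 = 3 / 1.564 = 1.918
S₃ = 1.918 × 3041^0.1146 = 1.918 × 2.506 ≈ 4.805

4.8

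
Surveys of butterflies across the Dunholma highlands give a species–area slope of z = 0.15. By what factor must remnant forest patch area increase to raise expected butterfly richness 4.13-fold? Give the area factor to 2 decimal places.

12774.20

(A₂/A₁)^0.15 = 4.13, so A₂/A₁ = 4.13^(1/0.15) = 4.13^6.667
ln(A₂/A₁) = ln 4.13 / 0.15 = 1.4183 / 0.15 = 9.4552
A₂/A₁ = e^9.4552 ≈ 12774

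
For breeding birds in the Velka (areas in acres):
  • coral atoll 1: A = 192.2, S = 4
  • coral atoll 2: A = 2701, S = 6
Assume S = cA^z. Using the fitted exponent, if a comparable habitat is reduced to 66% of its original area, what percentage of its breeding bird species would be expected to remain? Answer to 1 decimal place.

93.8%

z = ln(6/4) / ln(2701/192.2) = 0.4055 / 2.6428 = 0.1534
S_new/S_old = (A_new/A_old)^z = 0.66^0.1534 = exp(0.1534 × -0.4155) = 0.9382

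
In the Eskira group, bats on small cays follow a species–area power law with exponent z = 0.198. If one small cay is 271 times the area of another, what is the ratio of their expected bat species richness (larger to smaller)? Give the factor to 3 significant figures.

S₂/S₁ = (A₂/A₁)^z = 271^0.198
ln(S₂/S₁) = 0.198 × ln 271 = 0.198 × 5.6021 = 1.1092
S₂/S₁ = e^1.1092 ≈ 3.032

3.03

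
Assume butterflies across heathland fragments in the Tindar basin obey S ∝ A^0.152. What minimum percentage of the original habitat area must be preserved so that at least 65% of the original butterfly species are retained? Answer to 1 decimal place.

Need (A_new/A_old)^0.152 = 0.65, so A_new/A_old = 0.65^(1/0.152) = 0.65^6.579
ln(A_new/A_old) = ln 0.65 / 0.152 = -0.4308 / 0.152 = -2.8341
A_new/A_old = e^-2.8341 ≈ 0.05877

5.9%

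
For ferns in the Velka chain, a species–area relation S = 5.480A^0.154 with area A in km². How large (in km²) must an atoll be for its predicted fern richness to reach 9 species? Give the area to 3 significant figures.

9 = 5.48 × A^0.154  ⇒  A^0.154 = 9/5.48 = 1.642
ln A = ln(1.642) / 0.154 = 0.4961 / 0.154 = 3.2216
A = e^3.2216 ≈ 25.07 km²

25.1 km²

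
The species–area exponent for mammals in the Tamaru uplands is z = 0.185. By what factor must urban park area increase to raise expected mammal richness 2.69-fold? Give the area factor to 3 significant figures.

210

(A₂/A₁)^0.185 = 2.69, so A₂/A₁ = 2.69^(1/0.185) = 2.69^5.405
ln(A₂/A₁) = ln 2.69 / 0.185 = 0.9895 / 0.185 = 5.3489
A₂/A₁ = e^5.3489 ≈ 210.4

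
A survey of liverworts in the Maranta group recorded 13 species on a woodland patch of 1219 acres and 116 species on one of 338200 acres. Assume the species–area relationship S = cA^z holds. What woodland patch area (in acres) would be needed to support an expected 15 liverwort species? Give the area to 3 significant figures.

1760 acres

z = ln(116/13) / ln(338200/1219) = 2.1886 / 5.6256 = 0.3890
c = 13 / 1219^0.3890 = 13 / 15.87 = 0.8191
A = (15/0.8191)^(1/0.3890) ⇒ ln A = ln(18.31)/0.3890 = 7.4736
A = e^7.4736 ≈ 1761 acres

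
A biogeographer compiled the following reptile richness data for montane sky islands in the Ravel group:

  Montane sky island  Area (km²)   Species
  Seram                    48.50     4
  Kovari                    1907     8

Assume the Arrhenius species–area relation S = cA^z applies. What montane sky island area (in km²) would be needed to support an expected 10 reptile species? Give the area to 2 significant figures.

z = ln(8/4) / ln(1907/48.5) = 0.6931 / 3.6717 = 0.1888
c = 4 / 48.5^0.1888 = 4 / 2.081 = 1.922
A = (10/1.922)^(1/0.1888) ⇒ ln A = ln(5.202)/0.1888 = 8.7353
A = e^8.7353 ≈ 6219 km²

6200 km²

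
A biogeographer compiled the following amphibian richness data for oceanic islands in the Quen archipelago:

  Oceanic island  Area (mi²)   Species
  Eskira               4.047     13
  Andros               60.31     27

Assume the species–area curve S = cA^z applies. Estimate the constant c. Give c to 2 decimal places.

z = ln(S₂/S₁) / ln(A₂/A₁) = ln(27/13) / ln(60.31/4.047) = 0.7309 / 2.7015 = 0.2705
c = S₁ / A₁^z = 13 / 4.047^0.2705 = 13 / 1.46 = 8.906

8.91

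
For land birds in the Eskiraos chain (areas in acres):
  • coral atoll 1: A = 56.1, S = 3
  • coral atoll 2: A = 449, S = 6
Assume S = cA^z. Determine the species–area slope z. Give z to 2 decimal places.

0.33

Taking logs: ln S = ln c + z ln A, so z = (ln S₂ − ln S₁)/(ln A₂ − ln A₁).
z = ln(6/3) / ln(449/56.1) = ln(2) / ln(8.004) = 0.6931 / 2.0799 = 0.3333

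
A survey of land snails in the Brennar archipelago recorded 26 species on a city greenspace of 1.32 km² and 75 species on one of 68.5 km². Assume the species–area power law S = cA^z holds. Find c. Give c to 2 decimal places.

24.13

z = ln(S₂/S₁) / ln(A₂/A₁) = ln(75/26) / ln(68.5/1.32) = 1.0594 / 3.9492 = 0.2683
c = S₁ / A₁^z = 26 / 1.32^0.2683 = 26 / 1.077 = 24.13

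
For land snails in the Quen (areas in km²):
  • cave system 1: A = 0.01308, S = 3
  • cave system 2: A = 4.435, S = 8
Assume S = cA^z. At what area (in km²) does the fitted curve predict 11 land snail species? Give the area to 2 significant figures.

z = ln(8/3) / ln(4.435/0.01308) = 0.9808 / 5.8262 = 0.1683
c = 3 / 0.01308^0.1683 = 3 / 0.4819 = 6.226
A = (11/6.226)^(1/0.1683) ⇒ ln A = ln(1.767)/0.1683 = 3.3812
A = e^3.3812 ≈ 29.41 km²

29 km²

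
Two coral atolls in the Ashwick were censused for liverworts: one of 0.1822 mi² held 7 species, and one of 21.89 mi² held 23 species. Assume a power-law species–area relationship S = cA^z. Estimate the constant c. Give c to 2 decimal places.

10.69

z = ln(S₂/S₁) / ln(A₂/A₁) = ln(23/7) / ln(21.89/0.1822) = 1.1896 / 4.7887 = 0.2484
c = S₁ / A₁^z = 7 / 0.1822^0.2484 = 7 / 0.6551 = 10.69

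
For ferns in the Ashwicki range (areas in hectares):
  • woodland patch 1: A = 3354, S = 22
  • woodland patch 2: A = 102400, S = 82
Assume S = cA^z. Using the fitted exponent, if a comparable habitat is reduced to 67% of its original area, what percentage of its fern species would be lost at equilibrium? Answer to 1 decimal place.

14.3%

z = ln(82/22) / ln(102400/3354) = 1.3157 / 3.4187 = 0.3848
S_new/S_old = (A_new/A_old)^z = 0.67^0.3848 = exp(0.3848 × -0.4005) = 0.8572
Fraction lost = 1 − 0.8572 = 0.1428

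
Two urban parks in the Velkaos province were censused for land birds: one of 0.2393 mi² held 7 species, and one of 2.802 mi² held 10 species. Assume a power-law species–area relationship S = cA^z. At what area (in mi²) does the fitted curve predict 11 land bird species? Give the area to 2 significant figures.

5.4 mi²

z = ln(10/7) / ln(2.802/0.2393) = 0.3567 / 2.4604 = 0.1450
c = 7 / 0.2393^0.1450 = 7 / 0.8128 = 8.613
A = (11/8.613)^(1/0.1450) ⇒ ln A = ln(1.277)/0.1450 = 1.6878
A = e^1.6878 ≈ 5.408 mi²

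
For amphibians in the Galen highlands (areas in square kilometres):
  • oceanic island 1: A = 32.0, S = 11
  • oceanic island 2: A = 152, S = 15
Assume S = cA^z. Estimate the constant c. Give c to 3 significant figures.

5.52

z = ln(S₂/S₁) / ln(A₂/A₁) = ln(15/11) / ln(152/32) = 0.3102 / 1.5581 = 0.1991
c = S₁ / A₁^z = 11 / 32^0.1991 = 11 / 1.993 = 5.518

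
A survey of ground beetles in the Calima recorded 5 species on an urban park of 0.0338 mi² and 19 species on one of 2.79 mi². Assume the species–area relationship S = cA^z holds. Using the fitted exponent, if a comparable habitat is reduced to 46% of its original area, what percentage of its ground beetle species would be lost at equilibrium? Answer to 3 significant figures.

z = ln(19/5) / ln(2.79/0.0338) = 1.3350 / 4.4133 = 0.3025
S_new/S_old = (A_new/A_old)^z = 0.46^0.3025 = exp(0.3025 × -0.7765) = 0.7907
Fraction lost = 1 − 0.7907 = 0.2093

20.9%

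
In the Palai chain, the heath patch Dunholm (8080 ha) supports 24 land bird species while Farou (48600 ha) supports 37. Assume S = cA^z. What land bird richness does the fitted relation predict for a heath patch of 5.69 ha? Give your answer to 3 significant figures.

z = ln(37/24) / ln(48600/8080) = 0.4329 / 1.7942 = 0.2413
c = 24 / 8080^0.2413 = 24 / 8.763 = 2.739
S₃ = 2.739 × 5.69^0.2413 = 2.739 × 1.521 ≈ 4.166

4.17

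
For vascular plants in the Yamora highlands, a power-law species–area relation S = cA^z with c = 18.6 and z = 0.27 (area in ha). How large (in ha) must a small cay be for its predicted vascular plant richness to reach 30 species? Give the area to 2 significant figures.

30 = 18.6 × A^0.27  ⇒  A^0.27 = 30/18.6 = 1.613
ln A = ln(1.613) / 0.27 = 0.4780 / 0.27 = 1.7705
A = e^1.7705 ≈ 5.874 ha

5.9 ha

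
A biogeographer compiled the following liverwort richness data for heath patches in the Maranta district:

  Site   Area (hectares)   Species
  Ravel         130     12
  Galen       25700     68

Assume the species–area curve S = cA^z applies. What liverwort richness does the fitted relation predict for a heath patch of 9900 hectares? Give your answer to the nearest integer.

50

z = ln(68/12) / ln(25700/130) = 1.7346 / 5.2867 = 0.3281
c = 12 / 130^0.3281 = 12 / 4.939 = 2.43
S₃ = 2.43 × 9900^0.3281 = 2.43 × 20.46 ≈ 49.73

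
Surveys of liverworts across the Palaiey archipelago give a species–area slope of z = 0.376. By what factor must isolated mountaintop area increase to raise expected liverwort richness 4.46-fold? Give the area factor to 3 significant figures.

53.3

(A₂/A₁)^0.376 = 4.46, so A₂/A₁ = 4.46^(1/0.376) = 4.46^2.66
ln(A₂/A₁) = ln 4.46 / 0.376 = 1.4951 / 0.376 = 3.9765
A₂/A₁ = e^3.9765 ≈ 53.33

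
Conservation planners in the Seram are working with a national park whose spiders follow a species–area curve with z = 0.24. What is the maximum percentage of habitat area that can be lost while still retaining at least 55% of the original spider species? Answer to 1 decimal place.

91.7%

Need (A_new/A_old)^0.24 = 0.55, so A_new/A_old = 0.55^(1/0.24) = 0.55^4.167
ln(A_new/A_old) = ln 0.55 / 0.24 = -0.5978 / 0.24 = -2.4910
A_new/A_old = e^-2.4910 ≈ 0.08283
Fraction that can be lost = 1 − 0.08283 = 0.9172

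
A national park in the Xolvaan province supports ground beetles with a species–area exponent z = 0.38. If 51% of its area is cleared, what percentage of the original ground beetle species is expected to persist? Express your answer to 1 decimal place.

76.3%

S_new/S_old = (A_new/A_old)^z = 0.49^0.38
= exp(0.38 × ln 0.49) = exp(0.38 × -0.7133) = exp(-0.2711) ≈ 0.7626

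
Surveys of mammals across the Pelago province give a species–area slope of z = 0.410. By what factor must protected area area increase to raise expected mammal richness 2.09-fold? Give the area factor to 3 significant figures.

(A₂/A₁)^0.41 = 2.09, so A₂/A₁ = 2.09^(1/0.41) = 2.09^2.439
ln(A₂/A₁) = ln 2.09 / 0.41 = 0.7372 / 0.41 = 1.7980
A₂/A₁ = e^1.7980 ≈ 6.037

6.04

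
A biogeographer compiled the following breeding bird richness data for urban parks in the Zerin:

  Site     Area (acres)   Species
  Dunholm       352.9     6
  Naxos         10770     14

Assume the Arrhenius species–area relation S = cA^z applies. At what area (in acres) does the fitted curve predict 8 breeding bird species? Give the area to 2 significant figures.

1100 acres

z = ln(14/6) / ln(10770/352.9) = 0.8473 / 3.4183 = 0.2479
c = 6 / 352.9^0.2479 = 6 / 4.28 = 1.402
A = (8/1.402)^(1/0.2479) ⇒ ln A = ln(5.707)/0.2479 = 7.0268
A = e^7.0268 ≈ 1126 acres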